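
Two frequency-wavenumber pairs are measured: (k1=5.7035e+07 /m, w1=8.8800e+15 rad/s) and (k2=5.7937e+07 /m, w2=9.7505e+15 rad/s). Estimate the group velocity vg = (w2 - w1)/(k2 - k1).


vg = (w2 - w1) / (k2 - k1)
= (9.7505e+15 - 8.8800e+15) / (5.7937e+07 - 5.7035e+07)
= 8.7050e+14 / 9.0200e+05
= 9.6508e+08 m/s

9.6508e+08


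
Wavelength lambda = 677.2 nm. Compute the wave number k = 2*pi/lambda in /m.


k = 2 * pi / lambda
= 6.2832 / (677.2e-9)
= 6.2832 / 6.7720e-07
= 9.2782e+06 /m

9.2782e+06


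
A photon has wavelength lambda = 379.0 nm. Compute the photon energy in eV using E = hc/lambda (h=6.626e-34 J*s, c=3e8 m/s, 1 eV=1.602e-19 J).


E = hc / lambda
= (6.626e-34)(3e8) / (379.0e-9)
= 1.9878e-25 / 3.7900e-07
= 5.2449e-19 J
Converting to eV: 5.2449e-19 / 1.602e-19
= 3.2739 eV

3.2739


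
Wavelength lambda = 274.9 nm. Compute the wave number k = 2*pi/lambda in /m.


k = 2 * pi / lambda
= 6.2832 / (274.9e-9)
= 6.2832 / 2.7490e-07
= 2.2856e+07 /m

2.2856e+07


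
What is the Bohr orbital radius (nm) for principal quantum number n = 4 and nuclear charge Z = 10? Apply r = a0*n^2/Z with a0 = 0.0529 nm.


r = a0 * n^2 / Z
= 0.0529 * 4^2 / 10
= 0.0529 * 16 / 10
= 0.0846 nm

0.0846


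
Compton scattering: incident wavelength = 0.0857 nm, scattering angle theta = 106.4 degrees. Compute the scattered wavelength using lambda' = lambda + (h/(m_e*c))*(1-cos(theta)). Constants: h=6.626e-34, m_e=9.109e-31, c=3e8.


Compton wavelength: h/(m_e*c) = 2.4247e-12 m
d_lambda = 2.4247e-12 * (1 - cos(106.4 deg))
= 2.4247e-12 * 1.282341
= 3.1093e-12 m = 0.003109 nm
lambda' = 0.0857 + 0.003109
= 0.088809 nm

0.088809


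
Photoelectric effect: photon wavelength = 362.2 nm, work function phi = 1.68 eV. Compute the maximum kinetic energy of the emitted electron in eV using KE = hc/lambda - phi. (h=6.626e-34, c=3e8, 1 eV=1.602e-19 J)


E_photon = hc / lambda
= (6.626e-34)(3e8) / (362.2e-9)
= 5.4881e-19 J
= 3.4258 eV
KE = E_photon - phi
= 3.4258 - 1.68
= 1.7458 eV

1.7458


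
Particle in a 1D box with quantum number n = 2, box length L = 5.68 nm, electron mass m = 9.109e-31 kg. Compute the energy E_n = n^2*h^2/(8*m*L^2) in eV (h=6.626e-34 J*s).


E = n^2 * h^2 / (8 * m * L^2)
= 2^2 * (6.626e-34)^2 / (8 * 9.109e-31 * (5.68e-9)^2)
= 4 * 4.3904e-67 / (8 * 9.109e-31 * 3.2262e-17)
= 7.4697e-21 J
= 0.0466 eV

0.0466


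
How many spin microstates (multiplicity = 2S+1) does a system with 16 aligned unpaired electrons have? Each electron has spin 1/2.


Total spin S = N * (1/2) = 16 * 0.5 = 8.0
Spin multiplicity = 2S + 1
= 2 * 8.0 + 1
= 17

17


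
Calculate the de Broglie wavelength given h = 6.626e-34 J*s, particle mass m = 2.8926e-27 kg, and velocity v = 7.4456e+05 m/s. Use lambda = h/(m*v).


lambda = h / (m * v)
= 6.626e-34 / (2.8926e-27 * 7.4456e+05)
= 6.626e-34 / 2.1537e-21
= 3.0765e-13 m

3.0765e-13


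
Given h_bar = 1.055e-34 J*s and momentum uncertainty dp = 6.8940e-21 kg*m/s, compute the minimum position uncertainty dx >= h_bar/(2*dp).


dx = h_bar / (2 * dp)
= 1.055e-34 / (2 * 6.8940e-21)
= 1.055e-34 / 1.3788e-20
= 7.6516e-15 m

7.6516e-15


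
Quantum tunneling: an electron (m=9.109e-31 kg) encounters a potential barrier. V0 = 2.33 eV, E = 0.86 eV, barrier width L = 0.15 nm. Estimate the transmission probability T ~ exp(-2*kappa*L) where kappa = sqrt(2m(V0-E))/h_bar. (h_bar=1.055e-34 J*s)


V0 - E = 1.47 eV = 2.3549e-19 J
kappa = sqrt(2 * m * (V0-E)) / h_bar
= sqrt(2 * 9.109e-31 * 2.3549e-19) / 1.055e-34
= 6.2085e+09 /m
2*kappa*L = 2 * 6.2085e+09 * 0.15e-9
= 1.8626
T = exp(-1.8626) = 1.552754e-01

1.552754e-01


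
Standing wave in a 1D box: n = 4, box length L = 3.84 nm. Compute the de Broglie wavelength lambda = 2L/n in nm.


lambda = 2L / n
= 2 * 3.84 / 4
= 7.68 / 4
= 1.92 nm

1.92


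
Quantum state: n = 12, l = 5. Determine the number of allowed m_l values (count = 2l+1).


m_l ranges from -l to +l in integer steps
So m_l goes from -5 to +5
Count = 2l + 1 = 2*5 + 1
= 11

11


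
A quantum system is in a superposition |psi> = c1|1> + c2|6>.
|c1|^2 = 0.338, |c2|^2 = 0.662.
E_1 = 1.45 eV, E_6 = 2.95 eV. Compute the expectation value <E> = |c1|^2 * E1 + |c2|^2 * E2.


<E> = |c1|^2 * E1 + |c2|^2 * E2
= 0.338 * 1.45 + 0.662 * 2.95
= 0.4901 + 1.9529
= 2.443 eV

2.443


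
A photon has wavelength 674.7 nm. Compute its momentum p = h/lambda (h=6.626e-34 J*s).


p = h / lambda
= 6.626e-34 / (674.7e-9)
= 6.626e-34 / 6.7470e-07
= 9.8207e-28 kg*m/s

9.8207e-28


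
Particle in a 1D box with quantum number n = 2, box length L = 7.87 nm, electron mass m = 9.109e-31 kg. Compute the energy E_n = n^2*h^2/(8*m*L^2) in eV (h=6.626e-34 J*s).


E = n^2 * h^2 / (8 * m * L^2)
= 2^2 * (6.626e-34)^2 / (8 * 9.109e-31 * (7.87e-9)^2)
= 4 * 4.3904e-67 / (8 * 9.109e-31 * 6.1937e-17)
= 3.8909e-21 J
= 0.0243 eV

0.0243


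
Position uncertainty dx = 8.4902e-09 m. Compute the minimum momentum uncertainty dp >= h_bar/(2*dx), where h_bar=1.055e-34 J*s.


dp = h_bar / (2 * dx)
= 1.055e-34 / (2 * 8.4902e-09)
= 1.055e-34 / 1.6980e-08
= 6.2130e-27 kg*m/s

6.2130e-27


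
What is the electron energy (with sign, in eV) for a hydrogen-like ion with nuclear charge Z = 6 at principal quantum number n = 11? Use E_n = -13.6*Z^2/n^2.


E_n = -13.6 * Z^2 / n^2
= -13.6 * 6^2 / 11^2
= -13.6 * 36 / 121
= -4.0463 eV

-4.0463


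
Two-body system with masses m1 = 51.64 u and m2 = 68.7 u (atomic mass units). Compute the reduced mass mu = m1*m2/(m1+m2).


mu = m1 * m2 / (m1 + m2)
= 51.64 * 68.7 / (51.64 + 68.7)
= 3547.668 / 120.34
= 29.4804 u

29.4804


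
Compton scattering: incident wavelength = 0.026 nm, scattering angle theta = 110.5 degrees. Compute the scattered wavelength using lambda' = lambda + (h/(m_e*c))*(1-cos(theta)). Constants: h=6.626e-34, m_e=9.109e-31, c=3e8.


Compton wavelength: h/(m_e*c) = 2.4247e-12 m
d_lambda = 2.4247e-12 * (1 - cos(110.5 deg))
= 2.4247e-12 * 1.350207
= 3.2739e-12 m = 0.003274 nm
lambda' = 0.026 + 0.003274
= 0.029274 nm

0.029274


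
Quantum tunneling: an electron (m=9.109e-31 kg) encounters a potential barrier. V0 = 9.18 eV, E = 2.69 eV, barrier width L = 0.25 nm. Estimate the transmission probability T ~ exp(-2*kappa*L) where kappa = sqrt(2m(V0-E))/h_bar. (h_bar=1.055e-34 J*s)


V0 - E = 6.49 eV = 1.0397e-18 J
kappa = sqrt(2 * m * (V0-E)) / h_bar
= sqrt(2 * 9.109e-31 * 1.0397e-18) / 1.055e-34
= 1.3045e+10 /m
2*kappa*L = 2 * 1.3045e+10 * 0.25e-9
= 6.5226
T = exp(-6.5226) = 1.469826e-03

1.469826e-03


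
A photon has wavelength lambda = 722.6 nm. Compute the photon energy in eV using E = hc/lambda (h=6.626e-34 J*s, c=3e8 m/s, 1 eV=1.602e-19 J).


E = hc / lambda
= (6.626e-34)(3e8) / (722.6e-9)
= 1.9878e-25 / 7.2260e-07
= 2.7509e-19 J
Converting to eV: 2.7509e-19 / 1.602e-19
= 1.7172 eV

1.7172


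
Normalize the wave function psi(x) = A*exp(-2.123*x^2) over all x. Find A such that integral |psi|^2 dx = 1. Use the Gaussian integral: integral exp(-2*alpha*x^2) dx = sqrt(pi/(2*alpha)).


integral |psi|^2 dx = A^2 * sqrt(pi/(2*alpha)) = 1
A^2 = sqrt(2*alpha/pi)
= sqrt(2 * 2.123 / pi)
= 1.162559
A = sqrt(1.162559)
= 1.0782

1.0782


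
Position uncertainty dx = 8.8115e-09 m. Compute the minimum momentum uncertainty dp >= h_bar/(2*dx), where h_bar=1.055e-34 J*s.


dp = h_bar / (2 * dx)
= 1.055e-34 / (2 * 8.8115e-09)
= 1.055e-34 / 1.7623e-08
= 5.9865e-27 kg*m/s

5.9865e-27


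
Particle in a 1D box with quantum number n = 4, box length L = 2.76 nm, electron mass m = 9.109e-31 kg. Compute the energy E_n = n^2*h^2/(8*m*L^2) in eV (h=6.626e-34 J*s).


E = n^2 * h^2 / (8 * m * L^2)
= 4^2 * (6.626e-34)^2 / (8 * 9.109e-31 * (2.76e-9)^2)
= 16 * 4.3904e-67 / (8 * 9.109e-31 * 7.6176e-18)
= 1.2654e-19 J
= 0.7899 eV

0.7899


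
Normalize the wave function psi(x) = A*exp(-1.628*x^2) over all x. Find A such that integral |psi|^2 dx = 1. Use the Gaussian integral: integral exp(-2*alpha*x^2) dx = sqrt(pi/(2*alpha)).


integral |psi|^2 dx = A^2 * sqrt(pi/(2*alpha)) = 1
A^2 = sqrt(2*alpha/pi)
= sqrt(2 * 1.628 / pi)
= 1.018046
A = sqrt(1.018046)
= 1.009

1.009


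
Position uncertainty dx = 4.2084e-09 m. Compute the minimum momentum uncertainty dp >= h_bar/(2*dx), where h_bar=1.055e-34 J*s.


dp = h_bar / (2 * dx)
= 1.055e-34 / (2 * 4.2084e-09)
= 1.055e-34 / 8.4168e-09
= 1.2534e-26 kg*m/s

1.2534e-26


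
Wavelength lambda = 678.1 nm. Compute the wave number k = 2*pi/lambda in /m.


k = 2 * pi / lambda
= 6.2832 / (678.1e-9)
= 6.2832 / 6.7810e-07
= 9.2659e+06 /m

9.2659e+06


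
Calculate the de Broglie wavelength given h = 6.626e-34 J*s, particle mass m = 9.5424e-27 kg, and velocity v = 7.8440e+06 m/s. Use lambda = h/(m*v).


lambda = h / (m * v)
= 6.626e-34 / (9.5424e-27 * 7.8440e+06)
= 6.626e-34 / 7.4851e-20
= 8.8523e-15 m

8.8523e-15


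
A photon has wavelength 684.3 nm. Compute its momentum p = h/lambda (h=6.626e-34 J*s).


p = h / lambda
= 6.626e-34 / (684.3e-9)
= 6.626e-34 / 6.8430e-07
= 9.6829e-28 kg*m/s

9.6829e-28


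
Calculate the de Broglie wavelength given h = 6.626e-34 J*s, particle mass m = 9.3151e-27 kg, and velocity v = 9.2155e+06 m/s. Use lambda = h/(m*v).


lambda = h / (m * v)
= 6.626e-34 / (9.3151e-27 * 9.2155e+06)
= 6.626e-34 / 8.5843e-20
= 7.7187e-15 m

7.7187e-15


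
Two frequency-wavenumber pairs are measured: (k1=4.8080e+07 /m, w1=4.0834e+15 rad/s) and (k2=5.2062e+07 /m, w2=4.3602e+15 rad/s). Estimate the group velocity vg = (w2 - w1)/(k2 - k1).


vg = (w2 - w1) / (k2 - k1)
= (4.3602e+15 - 4.0834e+15) / (5.2062e+07 - 4.8080e+07)
= 2.7680e+14 / 3.9820e+06
= 6.9513e+07 m/s

6.9513e+07


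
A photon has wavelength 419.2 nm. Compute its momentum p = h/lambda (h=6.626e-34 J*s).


p = h / lambda
= 6.626e-34 / (419.2e-9)
= 6.626e-34 / 4.1920e-07
= 1.5806e-27 kg*m/s

1.5806e-27


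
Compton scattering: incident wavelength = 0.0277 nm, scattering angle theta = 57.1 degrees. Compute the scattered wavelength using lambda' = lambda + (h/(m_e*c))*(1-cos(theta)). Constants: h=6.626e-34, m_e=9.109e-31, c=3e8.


Compton wavelength: h/(m_e*c) = 2.4247e-12 m
d_lambda = 2.4247e-12 * (1 - cos(57.1 deg))
= 2.4247e-12 * 0.456826
= 1.1077e-12 m = 0.001108 nm
lambda' = 0.0277 + 0.001108
= 0.028808 nm

0.028808


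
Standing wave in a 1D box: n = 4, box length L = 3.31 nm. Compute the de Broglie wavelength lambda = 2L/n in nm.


lambda = 2L / n
= 2 * 3.31 / 4
= 6.62 / 4
= 1.655 nm

1.655


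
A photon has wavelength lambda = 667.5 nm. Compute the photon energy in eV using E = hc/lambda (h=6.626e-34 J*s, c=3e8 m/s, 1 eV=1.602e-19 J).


E = hc / lambda
= (6.626e-34)(3e8) / (667.5e-9)
= 1.9878e-25 / 6.6750e-07
= 2.9780e-19 J
Converting to eV: 2.9780e-19 / 1.602e-19
= 1.8589 eV

1.8589


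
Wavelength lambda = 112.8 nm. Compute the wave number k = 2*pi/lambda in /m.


k = 2 * pi / lambda
= 6.2832 / (112.8e-9)
= 6.2832 / 1.1280e-07
= 5.5702e+07 /m

5.5702e+07


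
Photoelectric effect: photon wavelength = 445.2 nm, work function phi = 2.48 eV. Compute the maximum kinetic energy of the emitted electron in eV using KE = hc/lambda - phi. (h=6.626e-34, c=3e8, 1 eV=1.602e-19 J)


E_photon = hc / lambda
= (6.626e-34)(3e8) / (445.2e-9)
= 4.4650e-19 J
= 2.7871 eV
KE = E_photon - phi
= 2.7871 - 2.48
= 0.3071 eV

0.3071


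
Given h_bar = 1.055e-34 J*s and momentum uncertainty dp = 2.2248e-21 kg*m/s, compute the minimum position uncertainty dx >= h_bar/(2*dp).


dx = h_bar / (2 * dp)
= 1.055e-34 / (2 * 2.2248e-21)
= 1.055e-34 / 4.4496e-21
= 2.3710e-14 m

2.3710e-14


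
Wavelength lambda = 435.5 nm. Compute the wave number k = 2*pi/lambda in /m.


k = 2 * pi / lambda
= 6.2832 / (435.5e-9)
= 6.2832 / 4.3550e-07
= 1.4428e+07 /m

1.4428e+07


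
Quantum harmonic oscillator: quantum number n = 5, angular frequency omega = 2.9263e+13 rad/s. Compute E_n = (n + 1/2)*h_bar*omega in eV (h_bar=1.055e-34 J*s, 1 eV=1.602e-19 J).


E = (n + 1/2) * h_bar * omega
= (5 + 0.5) * 1.055e-34 * 2.9263e+13
= 5.5 * 3.0872e-21
= 1.6980e-20 J
= 0.106 eV

0.106


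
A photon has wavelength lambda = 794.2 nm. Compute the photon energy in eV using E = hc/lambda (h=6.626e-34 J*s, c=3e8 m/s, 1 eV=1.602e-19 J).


E = hc / lambda
= (6.626e-34)(3e8) / (794.2e-9)
= 1.9878e-25 / 7.9420e-07
= 2.5029e-19 J
Converting to eV: 2.5029e-19 / 1.602e-19
= 1.5624 eV

1.5624


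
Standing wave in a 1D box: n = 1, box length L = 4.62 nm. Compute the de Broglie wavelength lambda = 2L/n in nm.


lambda = 2L / n
= 2 * 4.62 / 1
= 9.24 / 1
= 9.24 nm

9.24


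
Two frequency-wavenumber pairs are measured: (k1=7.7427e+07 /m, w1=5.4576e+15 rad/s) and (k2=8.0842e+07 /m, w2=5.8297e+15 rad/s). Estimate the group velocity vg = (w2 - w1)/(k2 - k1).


vg = (w2 - w1) / (k2 - k1)
= (5.8297e+15 - 5.4576e+15) / (8.0842e+07 - 7.7427e+07)
= 3.7210e+14 / 3.4150e+06
= 1.0896e+08 m/s

1.0896e+08


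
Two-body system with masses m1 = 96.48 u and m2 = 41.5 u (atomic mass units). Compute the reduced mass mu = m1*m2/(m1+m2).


mu = m1 * m2 / (m1 + m2)
= 96.48 * 41.5 / (96.48 + 41.5)
= 4003.92 / 137.98
= 29.0181 u

29.0181


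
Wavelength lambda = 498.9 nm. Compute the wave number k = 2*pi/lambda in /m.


k = 2 * pi / lambda
= 6.2832 / (498.9e-9)
= 6.2832 / 4.9890e-07
= 1.2594e+07 /m

1.2594e+07


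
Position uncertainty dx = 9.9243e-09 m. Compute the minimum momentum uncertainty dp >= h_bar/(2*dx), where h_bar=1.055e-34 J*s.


dp = h_bar / (2 * dx)
= 1.055e-34 / (2 * 9.9243e-09)
= 1.055e-34 / 1.9849e-08
= 5.3152e-27 kg*m/s

5.3152e-27


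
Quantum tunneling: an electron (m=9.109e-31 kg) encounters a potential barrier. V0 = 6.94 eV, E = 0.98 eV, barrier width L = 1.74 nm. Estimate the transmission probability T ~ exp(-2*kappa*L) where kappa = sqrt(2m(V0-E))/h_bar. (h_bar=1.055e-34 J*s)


V0 - E = 5.96 eV = 9.5479e-19 J
kappa = sqrt(2 * m * (V0-E)) / h_bar
= sqrt(2 * 9.109e-31 * 9.5479e-19) / 1.055e-34
= 1.2501e+10 /m
2*kappa*L = 2 * 1.2501e+10 * 1.74e-9
= 43.5042
T = exp(-43.5042) = 1.277472e-19

1.277472e-19


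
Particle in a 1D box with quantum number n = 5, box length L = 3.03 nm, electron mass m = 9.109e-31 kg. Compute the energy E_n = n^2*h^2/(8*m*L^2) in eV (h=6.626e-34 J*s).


E = n^2 * h^2 / (8 * m * L^2)
= 5^2 * (6.626e-34)^2 / (8 * 9.109e-31 * (3.03e-9)^2)
= 25 * 4.3904e-67 / (8 * 9.109e-31 * 9.1809e-18)
= 1.6406e-19 J
= 1.0241 eV

1.0241


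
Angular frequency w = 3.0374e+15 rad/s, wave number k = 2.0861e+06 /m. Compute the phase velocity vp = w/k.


vp = w / k
= 3.0374e+15 / 2.0861e+06
= 1.4560e+09 m/s

1.4560e+09


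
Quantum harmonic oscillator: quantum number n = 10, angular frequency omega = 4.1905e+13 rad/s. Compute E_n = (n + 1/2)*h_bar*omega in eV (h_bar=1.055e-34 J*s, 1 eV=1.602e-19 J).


E = (n + 1/2) * h_bar * omega
= (10 + 0.5) * 1.055e-34 * 4.1905e+13
= 10.5 * 4.4210e-21
= 4.6420e-20 J
= 0.2898 eV

0.2898


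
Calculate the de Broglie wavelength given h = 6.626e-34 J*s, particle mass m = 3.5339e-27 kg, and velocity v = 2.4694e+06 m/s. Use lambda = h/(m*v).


lambda = h / (m * v)
= 6.626e-34 / (3.5339e-27 * 2.4694e+06)
= 6.626e-34 / 8.7266e-21
= 7.5929e-14 m

7.5929e-14


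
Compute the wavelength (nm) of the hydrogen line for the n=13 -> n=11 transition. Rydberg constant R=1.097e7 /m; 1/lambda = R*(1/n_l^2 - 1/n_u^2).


1/lambda = R * (1/n_l^2 - 1/n_u^2)
= 1.097e7 * (1/11^2 - 1/13^2)
= 1.097e7 * (0.008264 - 0.005917)
= 1.097e7 * 0.002347
= 2.5750e+04 /m
lambda = 1 / 2.5750e+04 = 38835.0805 nm

38835.0805


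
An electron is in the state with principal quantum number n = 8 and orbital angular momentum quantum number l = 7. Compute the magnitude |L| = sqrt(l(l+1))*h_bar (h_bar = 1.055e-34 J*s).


L = sqrt(l*(l+1)) * h_bar
= sqrt(7 * 8) * 1.055e-34
= sqrt(56) * 1.055e-34
= 7.4833 * 1.055e-34
= 7.8949e-34 J*s

7.8949e-34


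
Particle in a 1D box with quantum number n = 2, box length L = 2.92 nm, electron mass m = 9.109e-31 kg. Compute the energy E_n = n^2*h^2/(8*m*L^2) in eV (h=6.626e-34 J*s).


E = n^2 * h^2 / (8 * m * L^2)
= 2^2 * (6.626e-34)^2 / (8 * 9.109e-31 * (2.92e-9)^2)
= 4 * 4.3904e-67 / (8 * 9.109e-31 * 8.5264e-18)
= 2.8264e-20 J
= 0.1764 eV

0.1764


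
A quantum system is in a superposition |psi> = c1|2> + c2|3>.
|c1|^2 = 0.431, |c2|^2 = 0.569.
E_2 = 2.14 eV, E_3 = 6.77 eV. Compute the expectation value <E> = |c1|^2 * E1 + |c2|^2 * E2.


<E> = |c1|^2 * E1 + |c2|^2 * E2
= 0.431 * 2.14 + 0.569 * 6.77
= 0.9223 + 3.8521
= 4.7745 eV

4.7745


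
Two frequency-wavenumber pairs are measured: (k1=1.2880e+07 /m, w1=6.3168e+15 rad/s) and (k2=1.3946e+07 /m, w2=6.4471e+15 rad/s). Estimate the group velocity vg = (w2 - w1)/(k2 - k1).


vg = (w2 - w1) / (k2 - k1)
= (6.4471e+15 - 6.3168e+15) / (1.3946e+07 - 1.2880e+07)
= 1.3030e+14 / 1.0660e+06
= 1.2223e+08 m/s

1.2223e+08


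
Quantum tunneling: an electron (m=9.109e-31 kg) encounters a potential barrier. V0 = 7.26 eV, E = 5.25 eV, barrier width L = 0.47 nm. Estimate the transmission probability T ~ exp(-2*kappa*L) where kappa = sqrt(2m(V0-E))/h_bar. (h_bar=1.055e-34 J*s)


V0 - E = 2.01 eV = 3.2200e-19 J
kappa = sqrt(2 * m * (V0-E)) / h_bar
= sqrt(2 * 9.109e-31 * 3.2200e-19) / 1.055e-34
= 7.2598e+09 /m
2*kappa*L = 2 * 7.2598e+09 * 0.47e-9
= 6.8243
T = exp(-6.8243) = 1.087089e-03

1.087089e-03


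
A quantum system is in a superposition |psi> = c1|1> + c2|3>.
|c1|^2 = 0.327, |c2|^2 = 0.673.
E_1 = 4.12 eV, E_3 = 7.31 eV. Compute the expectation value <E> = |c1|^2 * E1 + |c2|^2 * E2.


<E> = |c1|^2 * E1 + |c2|^2 * E2
= 0.327 * 4.12 + 0.673 * 7.31
= 1.3472 + 4.9196
= 6.2669 eV

6.2669


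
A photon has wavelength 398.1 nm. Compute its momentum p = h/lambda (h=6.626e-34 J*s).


p = h / lambda
= 6.626e-34 / (398.1e-9)
= 6.626e-34 / 3.9810e-07
= 1.6644e-27 kg*m/s

1.6644e-27


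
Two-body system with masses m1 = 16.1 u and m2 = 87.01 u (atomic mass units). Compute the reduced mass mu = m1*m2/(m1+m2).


mu = m1 * m2 / (m1 + m2)
= 16.1 * 87.01 / (16.1 + 87.01)
= 1400.861 / 103.11
= 13.5861 u

13.5861


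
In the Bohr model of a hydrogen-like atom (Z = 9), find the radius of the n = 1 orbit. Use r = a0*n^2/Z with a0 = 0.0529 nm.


r = a0 * n^2 / Z
= 0.0529 * 1^2 / 9
= 0.0529 * 1 / 9
= 0.0059 nm

0.0059


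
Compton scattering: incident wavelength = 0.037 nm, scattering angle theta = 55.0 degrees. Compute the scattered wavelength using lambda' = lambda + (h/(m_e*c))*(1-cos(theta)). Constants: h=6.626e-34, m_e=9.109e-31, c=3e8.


Compton wavelength: h/(m_e*c) = 2.4247e-12 m
d_lambda = 2.4247e-12 * (1 - cos(55.0 deg))
= 2.4247e-12 * 0.426424
= 1.0340e-12 m = 0.001034 nm
lambda' = 0.037 + 0.001034
= 0.038034 nm

0.038034


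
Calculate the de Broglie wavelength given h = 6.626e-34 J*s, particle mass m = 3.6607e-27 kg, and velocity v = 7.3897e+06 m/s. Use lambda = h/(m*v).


lambda = h / (m * v)
= 6.626e-34 / (3.6607e-27 * 7.3897e+06)
= 6.626e-34 / 2.7051e-20
= 2.4494e-14 m

2.4494e-14


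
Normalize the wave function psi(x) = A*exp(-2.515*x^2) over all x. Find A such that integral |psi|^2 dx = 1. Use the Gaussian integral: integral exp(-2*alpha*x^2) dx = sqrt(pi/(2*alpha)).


integral |psi|^2 dx = A^2 * sqrt(pi/(2*alpha)) = 1
A^2 = sqrt(2*alpha/pi)
= sqrt(2 * 2.515 / pi)
= 1.265345
A = sqrt(1.265345)
= 1.1249

1.1249


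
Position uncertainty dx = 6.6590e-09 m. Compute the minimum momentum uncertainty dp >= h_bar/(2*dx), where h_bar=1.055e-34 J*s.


dp = h_bar / (2 * dx)
= 1.055e-34 / (2 * 6.6590e-09)
= 1.055e-34 / 1.3318e-08
= 7.9216e-27 kg*m/s

7.9216e-27


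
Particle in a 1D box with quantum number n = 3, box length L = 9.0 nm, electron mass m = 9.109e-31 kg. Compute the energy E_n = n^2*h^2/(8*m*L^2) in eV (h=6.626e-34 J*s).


E = n^2 * h^2 / (8 * m * L^2)
= 3^2 * (6.626e-34)^2 / (8 * 9.109e-31 * (9.0e-9)^2)
= 9 * 4.3904e-67 / (8 * 9.109e-31 * 8.1000e-17)
= 6.6942e-21 J
= 0.0418 eV

0.0418


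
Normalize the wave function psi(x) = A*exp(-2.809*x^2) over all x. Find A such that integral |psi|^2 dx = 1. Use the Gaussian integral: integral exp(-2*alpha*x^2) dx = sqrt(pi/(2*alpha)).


integral |psi|^2 dx = A^2 * sqrt(pi/(2*alpha)) = 1
A^2 = sqrt(2*alpha/pi)
= sqrt(2 * 2.809 / pi)
= 1.33726
A = sqrt(1.33726)
= 1.1564

1.1564


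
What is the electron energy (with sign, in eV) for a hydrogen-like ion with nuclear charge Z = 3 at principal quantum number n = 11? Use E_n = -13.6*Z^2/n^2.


E_n = -13.6 * Z^2 / n^2
= -13.6 * 3^2 / 11^2
= -13.6 * 9 / 121
= -1.0116 eV

-1.0116


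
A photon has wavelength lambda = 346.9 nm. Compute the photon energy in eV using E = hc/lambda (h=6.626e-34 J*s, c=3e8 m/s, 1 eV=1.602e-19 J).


E = hc / lambda
= (6.626e-34)(3e8) / (346.9e-9)
= 1.9878e-25 / 3.4690e-07
= 5.7302e-19 J
Converting to eV: 5.7302e-19 / 1.602e-19
= 3.5769 eV

3.5769


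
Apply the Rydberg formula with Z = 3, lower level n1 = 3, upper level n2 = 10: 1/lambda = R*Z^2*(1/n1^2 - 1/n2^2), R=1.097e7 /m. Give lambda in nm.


1/lambda = R * Z^2 * (1/n1^2 - 1/n2^2)
= 1.097e7 * 3^2 * (1/3^2 - 1/10^2)
= 1.097e7 * 9 * (0.111111 - 0.01)
= 9.9827e+06 /m
lambda = 1 / 9.9827e+06
= 100.1733 nm

100.1733


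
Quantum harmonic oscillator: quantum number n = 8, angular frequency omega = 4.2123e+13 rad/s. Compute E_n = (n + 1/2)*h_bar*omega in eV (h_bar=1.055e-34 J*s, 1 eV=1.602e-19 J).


E = (n + 1/2) * h_bar * omega
= (8 + 0.5) * 1.055e-34 * 4.2123e+13
= 8.5 * 4.4440e-21
= 3.7774e-20 J
= 0.2358 eV

0.2358


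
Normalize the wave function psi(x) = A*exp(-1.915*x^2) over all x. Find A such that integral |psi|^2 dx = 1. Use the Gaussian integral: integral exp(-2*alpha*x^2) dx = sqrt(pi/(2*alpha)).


integral |psi|^2 dx = A^2 * sqrt(pi/(2*alpha)) = 1
A^2 = sqrt(2*alpha/pi)
= sqrt(2 * 1.915 / pi)
= 1.104141
A = sqrt(1.104141)
= 1.0508

1.0508


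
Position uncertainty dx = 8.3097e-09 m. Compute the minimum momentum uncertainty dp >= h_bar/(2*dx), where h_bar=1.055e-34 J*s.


dp = h_bar / (2 * dx)
= 1.055e-34 / (2 * 8.3097e-09)
= 1.055e-34 / 1.6619e-08
= 6.3480e-27 kg*m/s

6.3480e-27


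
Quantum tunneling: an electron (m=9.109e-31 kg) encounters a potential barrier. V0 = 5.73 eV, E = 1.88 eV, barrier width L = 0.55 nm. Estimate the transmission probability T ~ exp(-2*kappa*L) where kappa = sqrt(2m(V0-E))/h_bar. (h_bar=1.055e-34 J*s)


V0 - E = 3.85 eV = 6.1677e-19 J
kappa = sqrt(2 * m * (V0-E)) / h_bar
= sqrt(2 * 9.109e-31 * 6.1677e-19) / 1.055e-34
= 1.0048e+10 /m
2*kappa*L = 2 * 1.0048e+10 * 0.55e-9
= 11.0523
T = exp(-11.0523) = 1.585084e-05

1.585084e-05


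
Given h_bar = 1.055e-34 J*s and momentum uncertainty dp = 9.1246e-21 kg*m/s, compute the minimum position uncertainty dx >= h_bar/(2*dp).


dx = h_bar / (2 * dp)
= 1.055e-34 / (2 * 9.1246e-21)
= 1.055e-34 / 1.8249e-20
= 5.7811e-15 m

5.7811e-15


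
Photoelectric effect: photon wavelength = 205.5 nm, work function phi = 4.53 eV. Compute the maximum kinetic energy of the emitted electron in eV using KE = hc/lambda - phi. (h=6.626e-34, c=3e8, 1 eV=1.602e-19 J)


E_photon = hc / lambda
= (6.626e-34)(3e8) / (205.5e-9)
= 9.6730e-19 J
= 6.0381 eV
KE = E_photon - phi
= 6.0381 - 4.53
= 1.5081 eV

1.5081


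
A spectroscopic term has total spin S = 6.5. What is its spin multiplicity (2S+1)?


Spin multiplicity = 2S + 1
= 2 * 6.5 + 1
= 13.0 + 1
= 14

14


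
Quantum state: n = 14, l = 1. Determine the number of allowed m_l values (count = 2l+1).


m_l ranges from -l to +l in integer steps
So m_l goes from -1 to +1
Count = 2l + 1 = 2*1 + 1
= 3

3


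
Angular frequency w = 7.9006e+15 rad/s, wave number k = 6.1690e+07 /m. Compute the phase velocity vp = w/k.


vp = w / k
= 7.9006e+15 / 6.1690e+07
= 1.2807e+08 m/s

1.2807e+08


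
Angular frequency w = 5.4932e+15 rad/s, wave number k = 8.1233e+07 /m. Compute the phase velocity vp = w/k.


vp = w / k
= 5.4932e+15 / 8.1233e+07
= 6.7623e+07 m/s

6.7623e+07


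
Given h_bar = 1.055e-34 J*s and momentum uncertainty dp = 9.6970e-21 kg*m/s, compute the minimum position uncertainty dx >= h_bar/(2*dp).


dx = h_bar / (2 * dp)
= 1.055e-34 / (2 * 9.6970e-21)
= 1.055e-34 / 1.9394e-20
= 5.4398e-15 m

5.4398e-15


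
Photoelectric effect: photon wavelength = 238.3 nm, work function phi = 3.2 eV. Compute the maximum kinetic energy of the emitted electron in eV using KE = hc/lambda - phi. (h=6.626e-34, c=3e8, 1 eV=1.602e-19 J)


E_photon = hc / lambda
= (6.626e-34)(3e8) / (238.3e-9)
= 8.3416e-19 J
= 5.207 eV
KE = E_photon - phi
= 5.207 - 3.2
= 2.007 eV

2.007


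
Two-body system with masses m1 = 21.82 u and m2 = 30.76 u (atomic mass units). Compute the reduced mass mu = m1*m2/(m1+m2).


mu = m1 * m2 / (m1 + m2)
= 21.82 * 30.76 / (21.82 + 30.76)
= 671.1832 / 52.58
= 12.765 u

12.765


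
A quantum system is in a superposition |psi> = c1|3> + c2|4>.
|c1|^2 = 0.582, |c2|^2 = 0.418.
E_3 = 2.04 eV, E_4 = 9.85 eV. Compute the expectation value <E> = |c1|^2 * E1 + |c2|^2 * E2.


<E> = |c1|^2 * E1 + |c2|^2 * E2
= 0.582 * 2.04 + 0.418 * 9.85
= 1.1873 + 4.1173
= 5.3046 eV

5.3046


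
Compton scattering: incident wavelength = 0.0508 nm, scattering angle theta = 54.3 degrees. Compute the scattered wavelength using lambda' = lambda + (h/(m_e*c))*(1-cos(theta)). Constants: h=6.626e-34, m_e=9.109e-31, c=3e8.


Compton wavelength: h/(m_e*c) = 2.4247e-12 m
d_lambda = 2.4247e-12 * (1 - cos(54.3 deg))
= 2.4247e-12 * 0.416459
= 1.0098e-12 m = 0.00101 nm
lambda' = 0.0508 + 0.00101
= 0.05181 nm

0.05181


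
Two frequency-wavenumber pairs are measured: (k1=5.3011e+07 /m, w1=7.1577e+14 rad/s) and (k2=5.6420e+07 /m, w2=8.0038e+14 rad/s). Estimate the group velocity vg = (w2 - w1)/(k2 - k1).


vg = (w2 - w1) / (k2 - k1)
= (8.0038e+14 - 7.1577e+14) / (5.6420e+07 - 5.3011e+07)
= 8.4610e+13 / 3.4090e+06
= 2.4820e+07 m/s

2.4820e+07


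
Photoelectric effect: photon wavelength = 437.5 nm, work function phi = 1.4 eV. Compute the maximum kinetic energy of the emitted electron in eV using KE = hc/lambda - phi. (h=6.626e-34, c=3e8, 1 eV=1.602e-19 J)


E_photon = hc / lambda
= (6.626e-34)(3e8) / (437.5e-9)
= 4.5435e-19 J
= 2.8362 eV
KE = E_photon - phi
= 2.8362 - 1.4
= 1.4362 eV

1.4362


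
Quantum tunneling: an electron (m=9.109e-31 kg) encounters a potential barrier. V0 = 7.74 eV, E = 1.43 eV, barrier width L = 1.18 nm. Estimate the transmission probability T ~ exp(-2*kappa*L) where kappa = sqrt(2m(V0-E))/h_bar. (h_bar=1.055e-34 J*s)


V0 - E = 6.31 eV = 1.0109e-18 J
kappa = sqrt(2 * m * (V0-E)) / h_bar
= sqrt(2 * 9.109e-31 * 1.0109e-18) / 1.055e-34
= 1.2863e+10 /m
2*kappa*L = 2 * 1.2863e+10 * 1.18e-9
= 30.3568
T = exp(-30.3568) = 6.549591e-14

6.549591e-14


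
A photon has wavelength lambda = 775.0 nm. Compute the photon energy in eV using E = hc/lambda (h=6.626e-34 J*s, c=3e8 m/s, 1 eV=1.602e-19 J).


E = hc / lambda
= (6.626e-34)(3e8) / (775.0e-9)
= 1.9878e-25 / 7.7500e-07
= 2.5649e-19 J
Converting to eV: 2.5649e-19 / 1.602e-19
= 1.6011 eV

1.6011


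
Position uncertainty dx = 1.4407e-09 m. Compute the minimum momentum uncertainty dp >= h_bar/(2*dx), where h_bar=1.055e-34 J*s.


dp = h_bar / (2 * dx)
= 1.055e-34 / (2 * 1.4407e-09)
= 1.055e-34 / 2.8814e-09
= 3.6614e-26 kg*m/s

3.6614e-26


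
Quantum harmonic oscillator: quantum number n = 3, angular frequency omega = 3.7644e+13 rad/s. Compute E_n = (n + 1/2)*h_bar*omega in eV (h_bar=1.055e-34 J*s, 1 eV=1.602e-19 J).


E = (n + 1/2) * h_bar * omega
= (3 + 0.5) * 1.055e-34 * 3.7644e+13
= 3.5 * 3.9714e-21
= 1.3900e-20 J
= 0.0868 eV

0.0868


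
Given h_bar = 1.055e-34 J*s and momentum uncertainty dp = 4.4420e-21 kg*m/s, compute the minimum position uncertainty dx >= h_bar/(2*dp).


dx = h_bar / (2 * dp)
= 1.055e-34 / (2 * 4.4420e-21)
= 1.055e-34 / 8.8840e-21
= 1.1875e-14 m

1.1875e-14


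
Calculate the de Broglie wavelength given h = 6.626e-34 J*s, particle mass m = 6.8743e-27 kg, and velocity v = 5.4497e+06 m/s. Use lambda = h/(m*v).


lambda = h / (m * v)
= 6.626e-34 / (6.8743e-27 * 5.4497e+06)
= 6.626e-34 / 3.7463e-20
= 1.7687e-14 m

1.7687e-14


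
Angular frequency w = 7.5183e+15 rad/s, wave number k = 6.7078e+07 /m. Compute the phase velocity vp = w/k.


vp = w / k
= 7.5183e+15 / 6.7078e+07
= 1.1208e+08 m/s

1.1208e+08


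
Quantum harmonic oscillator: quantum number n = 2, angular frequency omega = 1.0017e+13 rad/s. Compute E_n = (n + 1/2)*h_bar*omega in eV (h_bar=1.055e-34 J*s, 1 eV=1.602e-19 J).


E = (n + 1/2) * h_bar * omega
= (2 + 0.5) * 1.055e-34 * 1.0017e+13
= 2.5 * 1.0568e-21
= 2.6420e-21 J
= 0.0165 eV

0.0165


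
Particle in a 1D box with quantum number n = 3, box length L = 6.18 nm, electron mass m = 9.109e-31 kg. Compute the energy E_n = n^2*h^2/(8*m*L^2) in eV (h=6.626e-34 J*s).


E = n^2 * h^2 / (8 * m * L^2)
= 3^2 * (6.626e-34)^2 / (8 * 9.109e-31 * (6.18e-9)^2)
= 9 * 4.3904e-67 / (8 * 9.109e-31 * 3.8192e-17)
= 1.4197e-20 J
= 0.0886 eV

0.0886


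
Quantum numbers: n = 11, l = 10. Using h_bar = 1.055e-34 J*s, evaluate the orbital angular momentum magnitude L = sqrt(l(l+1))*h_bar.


L = sqrt(l*(l+1)) * h_bar
= sqrt(10 * 11) * 1.055e-34
= sqrt(110) * 1.055e-34
= 10.4881 * 1.055e-34
= 1.1065e-33 J*s

1.1065e-33


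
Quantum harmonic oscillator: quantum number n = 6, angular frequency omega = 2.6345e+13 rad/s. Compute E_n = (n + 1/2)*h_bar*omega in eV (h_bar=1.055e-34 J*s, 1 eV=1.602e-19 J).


E = (n + 1/2) * h_bar * omega
= (6 + 0.5) * 1.055e-34 * 2.6345e+13
= 6.5 * 2.7794e-21
= 1.8066e-20 J
= 0.1128 eV

0.1128


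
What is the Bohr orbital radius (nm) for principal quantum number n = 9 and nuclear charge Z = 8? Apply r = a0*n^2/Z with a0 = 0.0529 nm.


r = a0 * n^2 / Z
= 0.0529 * 9^2 / 8
= 0.0529 * 81 / 8
= 0.5356 nm

0.5356


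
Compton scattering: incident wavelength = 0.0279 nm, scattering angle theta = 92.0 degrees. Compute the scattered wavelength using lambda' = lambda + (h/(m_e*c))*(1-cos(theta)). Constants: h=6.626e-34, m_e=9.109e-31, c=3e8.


Compton wavelength: h/(m_e*c) = 2.4247e-12 m
d_lambda = 2.4247e-12 * (1 - cos(92.0 deg))
= 2.4247e-12 * 1.034899
= 2.5093e-12 m = 0.002509 nm
lambda' = 0.0279 + 0.002509
= 0.030409 nm

0.030409


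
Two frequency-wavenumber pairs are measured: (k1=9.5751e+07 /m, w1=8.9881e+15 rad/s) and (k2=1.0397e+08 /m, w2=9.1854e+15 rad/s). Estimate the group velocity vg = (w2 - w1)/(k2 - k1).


vg = (w2 - w1) / (k2 - k1)
= (9.1854e+15 - 8.9881e+15) / (1.0397e+08 - 9.5751e+07)
= 1.9730e+14 / 8.2190e+06
= 2.4005e+07 m/s

2.4005e+07


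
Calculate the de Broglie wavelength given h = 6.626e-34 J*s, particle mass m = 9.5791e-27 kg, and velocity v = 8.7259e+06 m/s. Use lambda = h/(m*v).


lambda = h / (m * v)
= 6.626e-34 / (9.5791e-27 * 8.7259e+06)
= 6.626e-34 / 8.3586e-20
= 7.9271e-15 m

7.9271e-15


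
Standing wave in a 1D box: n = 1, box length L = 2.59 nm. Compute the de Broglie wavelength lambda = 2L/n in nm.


lambda = 2L / n
= 2 * 2.59 / 1
= 5.18 / 1
= 5.18 nm

5.18


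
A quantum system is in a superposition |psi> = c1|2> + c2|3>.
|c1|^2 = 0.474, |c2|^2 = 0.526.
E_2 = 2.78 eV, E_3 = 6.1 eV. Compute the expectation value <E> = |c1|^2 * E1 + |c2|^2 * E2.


<E> = |c1|^2 * E1 + |c2|^2 * E2
= 0.474 * 2.78 + 0.526 * 6.1
= 1.3177 + 3.2086
= 4.5263 eV

4.5263


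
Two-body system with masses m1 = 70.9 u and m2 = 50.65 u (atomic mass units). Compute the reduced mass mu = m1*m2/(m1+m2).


mu = m1 * m2 / (m1 + m2)
= 70.9 * 50.65 / (70.9 + 50.65)
= 3591.085 / 121.55
= 29.5441 u

29.5441


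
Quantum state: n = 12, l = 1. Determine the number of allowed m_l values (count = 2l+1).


m_l ranges from -l to +l in integer steps
So m_l goes from -1 to +1
Count = 2l + 1 = 2*1 + 1
= 3

3


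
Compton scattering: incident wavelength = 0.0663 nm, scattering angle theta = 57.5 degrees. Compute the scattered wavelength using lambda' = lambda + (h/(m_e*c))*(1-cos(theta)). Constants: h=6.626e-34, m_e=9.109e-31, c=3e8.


Compton wavelength: h/(m_e*c) = 2.4247e-12 m
d_lambda = 2.4247e-12 * (1 - cos(57.5 deg))
= 2.4247e-12 * 0.4627
= 1.1219e-12 m = 0.001122 nm
lambda' = 0.0663 + 0.001122
= 0.067422 nm

0.067422


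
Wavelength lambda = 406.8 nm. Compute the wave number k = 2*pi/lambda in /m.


k = 2 * pi / lambda
= 6.2832 / (406.8e-9)
= 6.2832 / 4.0680e-07
= 1.5445e+07 /m

1.5445e+07


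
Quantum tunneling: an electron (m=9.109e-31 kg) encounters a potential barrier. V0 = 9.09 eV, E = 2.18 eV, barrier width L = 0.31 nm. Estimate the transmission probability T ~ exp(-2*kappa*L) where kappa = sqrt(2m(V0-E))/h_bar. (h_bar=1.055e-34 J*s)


V0 - E = 6.91 eV = 1.1070e-18 J
kappa = sqrt(2 * m * (V0-E)) / h_bar
= sqrt(2 * 9.109e-31 * 1.1070e-18) / 1.055e-34
= 1.3461e+10 /m
2*kappa*L = 2 * 1.3461e+10 * 0.31e-9
= 8.3456
T = exp(-8.3456) = 2.374285e-04

2.374285e-04


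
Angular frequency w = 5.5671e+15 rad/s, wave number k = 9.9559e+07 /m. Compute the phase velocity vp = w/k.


vp = w / k
= 5.5671e+15 / 9.9559e+07
= 5.5918e+07 m/s

5.5918e+07


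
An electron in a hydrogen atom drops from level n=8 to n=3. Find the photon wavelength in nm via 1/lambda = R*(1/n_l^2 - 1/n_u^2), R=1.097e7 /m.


1/lambda = R * (1/n_l^2 - 1/n_u^2)
= 1.097e7 * (1/3^2 - 1/8^2)
= 1.097e7 * (0.111111 - 0.015625)
= 1.097e7 * 0.095486
= 1.0475e+06 /m
lambda = 1 / 1.0475e+06 = 954.6698 nm

954.6698


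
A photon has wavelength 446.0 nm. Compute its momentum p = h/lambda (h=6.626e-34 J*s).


p = h / lambda
= 6.626e-34 / (446.0e-9)
= 6.626e-34 / 4.4600e-07
= 1.4857e-27 kg*m/s

1.4857e-27


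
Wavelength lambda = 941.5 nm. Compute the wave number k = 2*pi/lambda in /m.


k = 2 * pi / lambda
= 6.2832 / (941.5e-9)
= 6.2832 / 9.4150e-07
= 6.6736e+06 /m

6.6736e+06


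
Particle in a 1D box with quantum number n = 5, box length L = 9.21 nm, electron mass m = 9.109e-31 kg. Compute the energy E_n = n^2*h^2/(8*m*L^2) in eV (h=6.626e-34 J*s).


E = n^2 * h^2 / (8 * m * L^2)
= 5^2 * (6.626e-34)^2 / (8 * 9.109e-31 * (9.21e-9)^2)
= 25 * 4.3904e-67 / (8 * 9.109e-31 * 8.4824e-17)
= 1.7757e-20 J
= 0.1108 eV

0.1108


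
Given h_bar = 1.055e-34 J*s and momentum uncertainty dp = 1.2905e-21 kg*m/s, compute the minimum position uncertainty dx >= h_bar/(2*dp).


dx = h_bar / (2 * dp)
= 1.055e-34 / (2 * 1.2905e-21)
= 1.055e-34 / 2.5810e-21
= 4.0876e-14 m

4.0876e-14


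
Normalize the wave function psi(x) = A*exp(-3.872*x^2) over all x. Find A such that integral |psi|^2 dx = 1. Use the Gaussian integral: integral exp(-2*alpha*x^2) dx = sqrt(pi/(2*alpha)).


integral |psi|^2 dx = A^2 * sqrt(pi/(2*alpha)) = 1
A^2 = sqrt(2*alpha/pi)
= sqrt(2 * 3.872 / pi)
= 1.570029
A = sqrt(1.570029)
= 1.253

1.253


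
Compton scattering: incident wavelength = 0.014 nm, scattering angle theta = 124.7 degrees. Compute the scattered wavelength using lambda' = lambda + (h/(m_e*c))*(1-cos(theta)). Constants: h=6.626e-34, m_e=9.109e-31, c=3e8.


Compton wavelength: h/(m_e*c) = 2.4247e-12 m
d_lambda = 2.4247e-12 * (1 - cos(124.7 deg))
= 2.4247e-12 * 1.56928
= 3.8050e-12 m = 0.003805 nm
lambda' = 0.014 + 0.003805
= 0.017805 nm

0.017805


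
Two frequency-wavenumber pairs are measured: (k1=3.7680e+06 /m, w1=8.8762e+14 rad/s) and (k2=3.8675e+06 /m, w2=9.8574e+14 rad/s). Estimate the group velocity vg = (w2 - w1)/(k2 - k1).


vg = (w2 - w1) / (k2 - k1)
= (9.8574e+14 - 8.8762e+14) / (3.8675e+06 - 3.7680e+06)
= 9.8120e+13 / 9.9500e+04
= 9.8613e+08 m/s

9.8613e+08


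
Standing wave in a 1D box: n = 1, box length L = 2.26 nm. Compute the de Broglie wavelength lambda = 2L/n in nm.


lambda = 2L / n
= 2 * 2.26 / 1
= 4.52 / 1
= 4.52 nm

4.52


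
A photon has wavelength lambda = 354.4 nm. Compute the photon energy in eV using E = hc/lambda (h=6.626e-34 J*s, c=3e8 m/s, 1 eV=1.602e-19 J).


E = hc / lambda
= (6.626e-34)(3e8) / (354.4e-9)
= 1.9878e-25 / 3.5440e-07
= 5.6089e-19 J
Converting to eV: 5.6089e-19 / 1.602e-19
= 3.5012 eV

3.5012


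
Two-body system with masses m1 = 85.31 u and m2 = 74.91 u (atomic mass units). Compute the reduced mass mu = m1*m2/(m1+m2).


mu = m1 * m2 / (m1 + m2)
= 85.31 * 74.91 / (85.31 + 74.91)
= 6390.5721 / 160.22
= 39.8862 u

39.8862


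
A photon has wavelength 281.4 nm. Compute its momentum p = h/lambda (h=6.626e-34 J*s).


p = h / lambda
= 6.626e-34 / (281.4e-9)
= 6.626e-34 / 2.8140e-07
= 2.3547e-27 kg*m/s

2.3547e-27


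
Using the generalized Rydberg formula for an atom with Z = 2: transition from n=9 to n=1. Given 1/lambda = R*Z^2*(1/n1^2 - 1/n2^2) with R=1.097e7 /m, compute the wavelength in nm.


1/lambda = R * Z^2 * (1/n1^2 - 1/n2^2)
= 1.097e7 * 2^2 * (1/1^2 - 1/9^2)
= 1.097e7 * 4 * (1.0 - 0.012346)
= 4.3338e+07 /m
lambda = 1 / 4.3338e+07
= 23.0743 nm

23.0743


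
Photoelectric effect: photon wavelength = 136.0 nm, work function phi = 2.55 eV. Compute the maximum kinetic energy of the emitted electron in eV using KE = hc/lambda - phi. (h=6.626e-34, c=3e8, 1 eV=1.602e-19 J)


E_photon = hc / lambda
= (6.626e-34)(3e8) / (136.0e-9)
= 1.4616e-18 J
= 9.1237 eV
KE = E_photon - phi
= 9.1237 - 2.55
= 6.5737 eV

6.5737


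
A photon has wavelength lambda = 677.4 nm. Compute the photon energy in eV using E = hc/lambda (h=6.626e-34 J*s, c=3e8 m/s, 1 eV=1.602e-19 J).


E = hc / lambda
= (6.626e-34)(3e8) / (677.4e-9)
= 1.9878e-25 / 6.7740e-07
= 2.9345e-19 J
Converting to eV: 2.9345e-19 / 1.602e-19
= 1.8317 eV

1.8317


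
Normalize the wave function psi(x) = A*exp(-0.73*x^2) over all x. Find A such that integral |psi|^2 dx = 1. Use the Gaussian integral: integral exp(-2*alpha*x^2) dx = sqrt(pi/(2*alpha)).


integral |psi|^2 dx = A^2 * sqrt(pi/(2*alpha)) = 1
A^2 = sqrt(2*alpha/pi)
= sqrt(2 * 0.73 / pi)
= 0.681713
A = sqrt(0.681713)
= 0.8257

0.8257


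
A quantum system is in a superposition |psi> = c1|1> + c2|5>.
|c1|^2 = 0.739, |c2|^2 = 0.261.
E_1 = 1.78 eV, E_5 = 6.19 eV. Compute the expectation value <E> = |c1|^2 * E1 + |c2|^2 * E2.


<E> = |c1|^2 * E1 + |c2|^2 * E2
= 0.739 * 1.78 + 0.261 * 6.19
= 1.3154 + 1.6156
= 2.931 eV

2.931


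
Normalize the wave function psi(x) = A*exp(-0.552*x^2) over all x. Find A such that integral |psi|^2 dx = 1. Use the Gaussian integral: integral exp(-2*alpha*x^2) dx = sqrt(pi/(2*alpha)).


integral |psi|^2 dx = A^2 * sqrt(pi/(2*alpha)) = 1
A^2 = sqrt(2*alpha/pi)
= sqrt(2 * 0.552 / pi)
= 0.592802
A = sqrt(0.592802)
= 0.7699

0.7699


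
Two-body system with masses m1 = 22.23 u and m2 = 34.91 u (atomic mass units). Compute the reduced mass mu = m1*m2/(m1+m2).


mu = m1 * m2 / (m1 + m2)
= 22.23 * 34.91 / (22.23 + 34.91)
= 776.0493 / 57.14
= 13.5815 u

13.5815


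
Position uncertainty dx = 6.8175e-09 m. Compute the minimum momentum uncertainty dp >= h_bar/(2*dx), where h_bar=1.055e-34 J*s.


dp = h_bar / (2 * dx)
= 1.055e-34 / (2 * 6.8175e-09)
= 1.055e-34 / 1.3635e-08
= 7.7374e-27 kg*m/s

7.7374e-27


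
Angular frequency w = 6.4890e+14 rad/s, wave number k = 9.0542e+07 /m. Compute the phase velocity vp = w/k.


vp = w / k
= 6.4890e+14 / 9.0542e+07
= 7.1668e+06 m/s

7.1668e+06


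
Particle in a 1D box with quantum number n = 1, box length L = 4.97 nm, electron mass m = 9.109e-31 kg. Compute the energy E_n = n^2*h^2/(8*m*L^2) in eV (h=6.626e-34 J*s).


E = n^2 * h^2 / (8 * m * L^2)
= 1^2 * (6.626e-34)^2 / (8 * 9.109e-31 * (4.97e-9)^2)
= 1 * 4.3904e-67 / (8 * 9.109e-31 * 2.4701e-17)
= 2.4391e-21 J
= 0.0152 eV

0.0152


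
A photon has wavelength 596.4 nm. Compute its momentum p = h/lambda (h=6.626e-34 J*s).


p = h / lambda
= 6.626e-34 / (596.4e-9)
= 6.626e-34 / 5.9640e-07
= 1.1110e-27 kg*m/s

1.1110e-27


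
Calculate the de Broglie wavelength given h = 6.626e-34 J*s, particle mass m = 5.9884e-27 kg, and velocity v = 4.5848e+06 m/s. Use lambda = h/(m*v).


lambda = h / (m * v)
= 6.626e-34 / (5.9884e-27 * 4.5848e+06)
= 6.626e-34 / 2.7456e-20
= 2.4133e-14 m

2.4133e-14


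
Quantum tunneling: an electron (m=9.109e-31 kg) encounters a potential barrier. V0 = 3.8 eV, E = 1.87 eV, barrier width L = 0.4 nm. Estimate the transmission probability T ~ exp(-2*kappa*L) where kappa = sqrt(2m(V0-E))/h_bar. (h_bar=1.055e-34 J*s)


V0 - E = 1.93 eV = 3.0919e-19 J
kappa = sqrt(2 * m * (V0-E)) / h_bar
= sqrt(2 * 9.109e-31 * 3.0919e-19) / 1.055e-34
= 7.1139e+09 /m
2*kappa*L = 2 * 7.1139e+09 * 0.4e-9
= 5.6911
T = exp(-5.6911) = 3.375808e-03

3.375808e-03
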